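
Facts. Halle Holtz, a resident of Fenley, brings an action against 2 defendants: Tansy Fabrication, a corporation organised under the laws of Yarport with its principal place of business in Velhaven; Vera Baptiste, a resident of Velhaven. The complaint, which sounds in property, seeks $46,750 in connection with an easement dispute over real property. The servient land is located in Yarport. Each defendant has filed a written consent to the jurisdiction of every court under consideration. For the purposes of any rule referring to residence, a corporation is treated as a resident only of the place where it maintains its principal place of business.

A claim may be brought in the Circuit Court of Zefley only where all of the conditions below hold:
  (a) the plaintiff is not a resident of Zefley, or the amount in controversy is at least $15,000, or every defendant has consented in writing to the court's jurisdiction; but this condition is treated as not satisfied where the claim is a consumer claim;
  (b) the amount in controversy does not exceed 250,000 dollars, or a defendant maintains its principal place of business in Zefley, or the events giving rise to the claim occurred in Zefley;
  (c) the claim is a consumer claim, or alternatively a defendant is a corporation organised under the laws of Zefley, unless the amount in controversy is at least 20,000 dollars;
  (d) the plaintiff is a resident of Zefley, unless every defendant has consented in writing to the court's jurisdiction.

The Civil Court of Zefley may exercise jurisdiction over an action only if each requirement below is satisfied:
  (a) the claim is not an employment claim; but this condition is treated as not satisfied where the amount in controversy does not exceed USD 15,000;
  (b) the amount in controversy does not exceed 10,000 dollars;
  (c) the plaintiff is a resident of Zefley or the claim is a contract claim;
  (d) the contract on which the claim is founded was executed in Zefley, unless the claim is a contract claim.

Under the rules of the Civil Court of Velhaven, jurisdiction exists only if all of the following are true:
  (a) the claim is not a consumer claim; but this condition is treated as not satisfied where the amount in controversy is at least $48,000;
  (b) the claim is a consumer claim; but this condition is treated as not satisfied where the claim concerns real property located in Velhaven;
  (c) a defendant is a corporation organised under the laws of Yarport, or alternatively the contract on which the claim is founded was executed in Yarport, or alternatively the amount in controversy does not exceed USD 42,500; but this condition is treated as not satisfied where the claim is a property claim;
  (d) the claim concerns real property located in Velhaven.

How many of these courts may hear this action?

The Circuit Court of Zefley:
  (a) The plaintiff resides in Fenley, which is not Zefley, so this disjunct is met. The exception is not triggered, since the claim is a property claim, not a consumer claim. Met.
  (b) The amount in controversy is $46,750, within the $250,000 ceiling, so one alternative holds. Condition met.
  (c) The claim is a property claim, not a consumer claim; the corporate defendant(s) are organised in Yarport, not Zefley — every alternative fails. The proviso rescues it, though: the amount in controversy is USD 46,750, which meets the USD 20,000 floor. Condition met.
  (d) The plaintiff resides in Fenley, not Zefley. The proviso rescues it, though: every defendant has filed written consent. Met.
  → All conditions met; jurisdiction exists.
The Civil Court of Zefley:
  (a) The claim is a property claim, not an employment claim. And the carve-out is inapplicable — the amount in controversy is USD 46,750, above the 15,000 dollars ceiling. Condition met.
  (b) The amount in controversy is USD 46,750, above the USD 10,000 ceiling. Not satisfied.
  (c) The plaintiff resides in Fenley, not Zefley; the claim is a property claim, not a contract claim — every alternative fails. Not satisfied.
  (d) No contract (and hence no place of execution) is alleged. The proviso offers no rescue either, since the claim is a property claim, not a contract claim. Fails.
  → Not every requirement is met — no jurisdiction.
The Civil Court of Velhaven:
  (a) The claim is a property claim, not a consumer claim. The carve-out does not apply: the amount in controversy is 46,750 dollars, below the $48,000 floor. Condition met.
  (b) The claim is a property claim, not a consumer claim. Condition not met.
  (c) Tansy Fabrication is organised under the laws of Yarport, so this disjunct is met. However, the claim is a property claim, which falls within the stated exception and so defeats the condition. Fails.
  (d) The property lies in Yarport, not Velhaven. Not met.
  → The court lacks jurisdiction.
Courts with jurisdiction: the Circuit Court of Zefley — 1 in total.

1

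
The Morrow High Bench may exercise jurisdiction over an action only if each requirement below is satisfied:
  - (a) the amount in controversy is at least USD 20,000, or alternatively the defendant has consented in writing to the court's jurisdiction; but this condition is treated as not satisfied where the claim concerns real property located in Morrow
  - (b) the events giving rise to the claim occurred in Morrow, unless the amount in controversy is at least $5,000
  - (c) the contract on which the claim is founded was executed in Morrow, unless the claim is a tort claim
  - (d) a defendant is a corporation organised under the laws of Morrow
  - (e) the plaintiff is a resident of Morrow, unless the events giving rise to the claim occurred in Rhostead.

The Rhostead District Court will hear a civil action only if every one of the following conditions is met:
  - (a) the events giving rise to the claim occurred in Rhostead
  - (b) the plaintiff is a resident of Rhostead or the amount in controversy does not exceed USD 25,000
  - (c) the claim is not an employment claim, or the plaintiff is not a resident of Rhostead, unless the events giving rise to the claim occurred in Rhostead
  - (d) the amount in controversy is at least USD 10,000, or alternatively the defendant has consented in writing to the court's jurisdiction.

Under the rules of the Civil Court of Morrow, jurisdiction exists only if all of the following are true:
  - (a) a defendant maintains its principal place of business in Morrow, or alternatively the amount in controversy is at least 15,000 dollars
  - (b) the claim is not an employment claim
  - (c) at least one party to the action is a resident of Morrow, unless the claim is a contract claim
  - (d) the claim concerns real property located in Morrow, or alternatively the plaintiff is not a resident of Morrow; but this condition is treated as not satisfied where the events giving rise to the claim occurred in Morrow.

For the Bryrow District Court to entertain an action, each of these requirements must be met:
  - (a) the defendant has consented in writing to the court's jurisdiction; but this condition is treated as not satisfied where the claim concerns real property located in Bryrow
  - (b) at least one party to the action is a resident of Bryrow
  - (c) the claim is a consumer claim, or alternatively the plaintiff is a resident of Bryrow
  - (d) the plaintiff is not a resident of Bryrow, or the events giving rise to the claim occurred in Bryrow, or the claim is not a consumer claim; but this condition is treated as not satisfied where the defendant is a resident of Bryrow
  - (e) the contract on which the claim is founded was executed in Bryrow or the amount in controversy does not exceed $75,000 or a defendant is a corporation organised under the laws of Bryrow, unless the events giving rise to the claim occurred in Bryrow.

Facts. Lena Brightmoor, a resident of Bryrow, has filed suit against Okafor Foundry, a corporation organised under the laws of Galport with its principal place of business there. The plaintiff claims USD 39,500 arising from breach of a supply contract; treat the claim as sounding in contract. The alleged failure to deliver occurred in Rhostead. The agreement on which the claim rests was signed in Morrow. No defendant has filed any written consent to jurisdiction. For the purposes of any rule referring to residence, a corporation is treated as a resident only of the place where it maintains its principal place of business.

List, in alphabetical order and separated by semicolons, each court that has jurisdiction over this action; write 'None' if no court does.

The Morrow High Bench:
  (a) The amount in controversy is USD 39,500, which meets the 20,000 dollars floor — that alternative is enough. The carve-out does not apply: the claim does not concern real property. Satisfied.
  (b) The operative events occurred in Rhostead, not Morrow. But the amount in controversy is 39,500 dollars, which meets the $5,000 floor, and the 'unless' clause therefore excuses the requirement. Satisfied.
  (c) The contract was executed in Morrow. Met.
  (d) The corporate defendant(s) are organised in Galport, not Morrow. Fails.
  (e) The plaintiff resides in Bryrow, not Morrow. However, the operative events occurred in Rhostead, so the 'unless' proviso supplies this condition. Condition met.
  → No jurisdiction.
The Rhostead District Court:
  (a) The operative events occurred in Rhostead. Met.
  (b) The plaintiff resides in Bryrow, not Rhostead; the amount in controversy is USD 39,500, above the 25,000 dollars ceiling — every alternative fails. Not satisfied.
  (c) The claim is a contract claim, not an employment claim, which satisfies one of the alternatives. Satisfied.
  (d) The amount in controversy is $39,500, which meets the USD 10,000 floor, so one alternative holds. Met.
  → Not every requirement is met — no jurisdiction.
The Civil Court of Morrow:
  (a) The amount in controversy is $39,500, which meets the 15,000 dollars floor — that alternative is enough. Satisfied.
  (b) The claim is a contract claim, not an employment claim. Satisfied.
  (c) No party resides in Morrow. However, the claim is a contract claim, so the 'unless' proviso supplies this condition. Met.
  (d) The plaintiff resides in Bryrow, which is not Morrow, so one alternative holds. The exception is not triggered, since the operative events occurred in Rhostead, not Morrow. Satisfied.
  → Jurisdiction lies.
The Bryrow District Court:
  (a) No such written consent has been filed. Not met.
  (b) Lena Brightmoor resides in Bryrow. Condition met.
  (c) The plaintiff resides in Bryrow, so this disjunct is met. Satisfied.
  (d) The claim is a contract claim, not a consumer claim, so this disjunct is met. The carve-out does not apply: the defendant resides in Galport, not Bryrow. Met.
  (e) The amount in controversy is $39,500, within the 75,000 dollars ceiling, so this disjunct is met. Condition met.
  → Not every requirement is met — no jurisdiction.

the Civil Court of Morrow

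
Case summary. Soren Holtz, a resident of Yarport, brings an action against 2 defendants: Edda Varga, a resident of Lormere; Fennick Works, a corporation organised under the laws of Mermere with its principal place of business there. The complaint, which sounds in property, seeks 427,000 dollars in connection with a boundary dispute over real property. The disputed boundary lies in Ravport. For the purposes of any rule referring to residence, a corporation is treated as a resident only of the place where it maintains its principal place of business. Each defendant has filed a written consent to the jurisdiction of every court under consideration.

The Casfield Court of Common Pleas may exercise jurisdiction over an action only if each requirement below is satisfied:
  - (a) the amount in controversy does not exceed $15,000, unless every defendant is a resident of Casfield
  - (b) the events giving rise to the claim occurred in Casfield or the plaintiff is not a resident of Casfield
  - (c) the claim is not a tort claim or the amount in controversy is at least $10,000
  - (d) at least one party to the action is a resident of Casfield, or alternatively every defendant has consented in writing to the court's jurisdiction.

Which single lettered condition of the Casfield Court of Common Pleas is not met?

(a)

The Casfield Court of Common Pleas:
  (a) The amount in controversy is 427,000 dollars, above the 15,000 dollars ceiling. The proviso offers no rescue either, since the defendants reside as follows — Edda Varga in Lormere, Fennick Works in Mermere — not all in Casfield. Condition not met.
  (b) The plaintiff resides in Yarport, which is not Casfield, so one alternative holds. Condition met.
  (c) The claim is a property claim, not a tort claim, so one alternative holds. Met.
  (d) Every defendant has filed written consent, so this disjunct is met. Condition met.
Only condition (a) fails.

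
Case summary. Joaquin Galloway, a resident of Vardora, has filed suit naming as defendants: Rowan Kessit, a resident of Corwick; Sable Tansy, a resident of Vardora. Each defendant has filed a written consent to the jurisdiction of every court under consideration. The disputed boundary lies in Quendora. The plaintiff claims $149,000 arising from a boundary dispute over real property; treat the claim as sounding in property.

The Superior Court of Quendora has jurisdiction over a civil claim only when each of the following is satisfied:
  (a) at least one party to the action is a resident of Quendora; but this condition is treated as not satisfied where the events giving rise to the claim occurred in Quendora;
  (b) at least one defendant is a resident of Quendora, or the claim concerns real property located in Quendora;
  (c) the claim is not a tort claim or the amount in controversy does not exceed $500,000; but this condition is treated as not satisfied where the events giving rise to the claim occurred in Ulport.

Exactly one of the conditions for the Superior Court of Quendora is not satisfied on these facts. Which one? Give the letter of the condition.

(a)

The Superior Court of Quendora:
  (a) No party resides in Quendora. Condition not met.
  (b) The property lies in Quendora, which satisfies one of the alternatives. Satisfied.
  (c) The claim is a property claim, not a tort claim, which satisfies one of the alternatives. The exception is not triggered, since the operative events occurred in Quendora, not Ulport. Condition met.
Only condition (a) fails.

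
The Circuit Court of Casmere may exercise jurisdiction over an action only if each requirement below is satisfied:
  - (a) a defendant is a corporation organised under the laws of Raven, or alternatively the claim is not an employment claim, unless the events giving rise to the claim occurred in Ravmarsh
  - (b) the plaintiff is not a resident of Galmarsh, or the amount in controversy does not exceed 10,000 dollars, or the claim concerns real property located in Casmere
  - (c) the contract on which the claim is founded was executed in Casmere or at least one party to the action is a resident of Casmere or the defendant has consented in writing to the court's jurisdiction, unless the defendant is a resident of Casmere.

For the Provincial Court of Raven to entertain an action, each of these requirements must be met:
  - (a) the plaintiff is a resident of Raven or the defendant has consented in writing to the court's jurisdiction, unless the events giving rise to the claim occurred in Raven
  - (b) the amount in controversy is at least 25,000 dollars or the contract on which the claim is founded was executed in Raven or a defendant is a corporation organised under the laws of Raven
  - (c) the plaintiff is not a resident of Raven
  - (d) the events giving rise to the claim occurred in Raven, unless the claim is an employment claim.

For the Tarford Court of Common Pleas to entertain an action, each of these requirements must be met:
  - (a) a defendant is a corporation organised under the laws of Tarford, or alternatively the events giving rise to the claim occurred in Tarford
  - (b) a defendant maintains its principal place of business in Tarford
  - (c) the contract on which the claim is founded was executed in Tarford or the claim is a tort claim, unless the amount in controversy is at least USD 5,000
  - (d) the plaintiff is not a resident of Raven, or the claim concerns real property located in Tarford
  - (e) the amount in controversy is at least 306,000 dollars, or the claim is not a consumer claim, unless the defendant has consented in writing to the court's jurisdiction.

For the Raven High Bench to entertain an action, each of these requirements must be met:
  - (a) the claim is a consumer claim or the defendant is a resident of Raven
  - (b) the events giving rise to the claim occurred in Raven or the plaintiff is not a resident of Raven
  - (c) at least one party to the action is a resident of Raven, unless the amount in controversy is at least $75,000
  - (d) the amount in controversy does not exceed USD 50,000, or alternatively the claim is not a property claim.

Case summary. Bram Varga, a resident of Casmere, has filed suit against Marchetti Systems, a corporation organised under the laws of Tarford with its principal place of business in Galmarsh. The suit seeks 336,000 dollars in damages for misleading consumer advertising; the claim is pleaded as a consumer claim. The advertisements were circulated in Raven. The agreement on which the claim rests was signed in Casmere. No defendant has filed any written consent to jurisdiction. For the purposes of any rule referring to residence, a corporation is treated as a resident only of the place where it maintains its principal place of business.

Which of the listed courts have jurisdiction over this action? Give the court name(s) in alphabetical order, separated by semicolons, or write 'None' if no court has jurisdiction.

the Circuit Court of Casmere; the Provincial Court of Raven; the Raven High Bench

The Circuit Court of Casmere:
  (a) The claim is a consumer claim, not an employment claim, which satisfies one of the alternatives. Met.
  (b) The plaintiff resides in Casmere, which is not Galmarsh, so this disjunct is met. Condition met.
  (c) The contract was executed in Casmere, so one alternative holds. Condition met.
  → Every requirement is satisfied — jurisdiction.
The Provincial Court of Raven:
  (a) The plaintiff resides in Casmere, not Raven; no such written consent has been filed — no alternative holds. The proviso rescues it, though: the operative events occurred in Raven. Condition met.
  (b) The amount in controversy is USD 336,000, which meets the $25,000 floor, so this disjunct is met. Met.
  (c) The plaintiff resides in Casmere, which is not Raven. Condition met.
  (d) The operative events occurred in Raven. Condition met.
  → Every requirement is satisfied — jurisdiction.
The Tarford Court of Common Pleas:
  (a) Marchetti Systems is organised under the laws of Tarford, which satisfies one of the alternatives. Condition met.
  (b) The corporate defendant(s) have their principal place of business in Galmarsh, not Tarford. Not met.
  (c) The contract was executed in Casmere, not Tarford; the claim is a consumer claim, not a tort claim — every alternative fails. However, the amount in controversy is 336,000 dollars, which meets the USD 5,000 floor, so the 'unless' proviso supplies this condition. Satisfied.
  (d) The plaintiff resides in Casmere, which is not Raven, so one alternative holds. Met.
  (e) The amount in controversy is USD 336,000, which meets the $306,000 floor, so one alternative holds. Met.
  → Not every requirement is met — no jurisdiction.
The Raven High Bench:
  (a) The claim is a consumer claim — that alternative is enough. Met.
  (b) The operative events occurred in Raven, so this disjunct is met. Met.
  (c) No party resides in Raven. The proviso rescues it, though: the amount in controversy is $336,000, which meets the $75,000 floor. Satisfied.
  (d) The claim is a consumer claim, not a property claim, which satisfies one of the alternatives. Met.
  → Jurisdiction lies.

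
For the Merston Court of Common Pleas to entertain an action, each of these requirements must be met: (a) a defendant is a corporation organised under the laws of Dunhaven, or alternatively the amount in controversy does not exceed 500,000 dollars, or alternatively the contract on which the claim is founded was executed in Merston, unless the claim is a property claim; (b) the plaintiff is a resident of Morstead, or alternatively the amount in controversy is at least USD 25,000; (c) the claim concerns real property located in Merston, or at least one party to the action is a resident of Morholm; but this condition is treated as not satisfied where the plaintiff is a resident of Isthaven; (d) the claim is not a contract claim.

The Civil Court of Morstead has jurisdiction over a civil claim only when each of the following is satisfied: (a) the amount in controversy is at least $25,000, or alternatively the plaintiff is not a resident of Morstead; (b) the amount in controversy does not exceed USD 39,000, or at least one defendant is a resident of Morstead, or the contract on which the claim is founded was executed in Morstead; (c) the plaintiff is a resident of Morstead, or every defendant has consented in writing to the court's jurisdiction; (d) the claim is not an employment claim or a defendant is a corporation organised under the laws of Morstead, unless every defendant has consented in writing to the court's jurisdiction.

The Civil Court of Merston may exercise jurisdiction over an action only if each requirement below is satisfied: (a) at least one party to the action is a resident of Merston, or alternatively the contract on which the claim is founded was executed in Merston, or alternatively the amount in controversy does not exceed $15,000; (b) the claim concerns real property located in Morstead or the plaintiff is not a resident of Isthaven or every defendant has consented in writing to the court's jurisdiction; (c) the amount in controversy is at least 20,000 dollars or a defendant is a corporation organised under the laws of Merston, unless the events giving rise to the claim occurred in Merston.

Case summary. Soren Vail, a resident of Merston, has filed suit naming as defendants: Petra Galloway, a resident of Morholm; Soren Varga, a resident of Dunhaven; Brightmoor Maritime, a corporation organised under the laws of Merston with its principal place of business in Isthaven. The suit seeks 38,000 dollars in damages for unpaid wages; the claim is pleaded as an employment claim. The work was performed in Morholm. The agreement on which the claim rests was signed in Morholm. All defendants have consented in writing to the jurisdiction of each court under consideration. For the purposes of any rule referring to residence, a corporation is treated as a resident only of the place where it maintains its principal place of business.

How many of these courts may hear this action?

The Merston Court of Common Pleas:
  (a) The amount in controversy is USD 38,000, within the 500,000 dollars ceiling, so this disjunct is met. Condition met.
  (b) The amount in controversy is 38,000 dollars, which meets the USD 25,000 floor, which satisfies one of the alternatives. Met.
  (c) Petra Galloway resides in Morholm, so this disjunct is met. And the carve-out is inapplicable — the plaintiff resides in Merston, not Isthaven. Met.
  (d) The claim is an employment claim, not a contract claim. Satisfied.
  → All conditions met; jurisdiction exists.
The Civil Court of Morstead:
  (a) The amount in controversy is USD 38,000, which meets the 25,000 dollars floor, so this disjunct is met. Met.
  (b) The amount in controversy is USD 38,000, within the 39,000 dollars ceiling, so this disjunct is met. Satisfied.
  (c) Every defendant has filed written consent, so this disjunct is met. Met.
  (d) The claim is an employment claim; the corporate defendant(s) are organised in Merston, not Morstead — every alternative fails. The proviso rescues it, though: every defendant has filed written consent. Met.
  → The court has jurisdiction.
The Civil Court of Merston:
  (a) Soren Vail resides in Merston, so one alternative holds. Met.
  (b) The plaintiff resides in Merston, which is not Isthaven, so one alternative holds. Met.
  (c) The amount in controversy is 38,000 dollars, which meets the 20,000 dollars floor, which satisfies one of the alternatives. Condition met.
  → Every requirement is satisfied — jurisdiction.
Courts with jurisdiction: the Merston Court of Common Pleas, the Civil Court of Morstead, the Civil Court of Merston — 3 in total.

3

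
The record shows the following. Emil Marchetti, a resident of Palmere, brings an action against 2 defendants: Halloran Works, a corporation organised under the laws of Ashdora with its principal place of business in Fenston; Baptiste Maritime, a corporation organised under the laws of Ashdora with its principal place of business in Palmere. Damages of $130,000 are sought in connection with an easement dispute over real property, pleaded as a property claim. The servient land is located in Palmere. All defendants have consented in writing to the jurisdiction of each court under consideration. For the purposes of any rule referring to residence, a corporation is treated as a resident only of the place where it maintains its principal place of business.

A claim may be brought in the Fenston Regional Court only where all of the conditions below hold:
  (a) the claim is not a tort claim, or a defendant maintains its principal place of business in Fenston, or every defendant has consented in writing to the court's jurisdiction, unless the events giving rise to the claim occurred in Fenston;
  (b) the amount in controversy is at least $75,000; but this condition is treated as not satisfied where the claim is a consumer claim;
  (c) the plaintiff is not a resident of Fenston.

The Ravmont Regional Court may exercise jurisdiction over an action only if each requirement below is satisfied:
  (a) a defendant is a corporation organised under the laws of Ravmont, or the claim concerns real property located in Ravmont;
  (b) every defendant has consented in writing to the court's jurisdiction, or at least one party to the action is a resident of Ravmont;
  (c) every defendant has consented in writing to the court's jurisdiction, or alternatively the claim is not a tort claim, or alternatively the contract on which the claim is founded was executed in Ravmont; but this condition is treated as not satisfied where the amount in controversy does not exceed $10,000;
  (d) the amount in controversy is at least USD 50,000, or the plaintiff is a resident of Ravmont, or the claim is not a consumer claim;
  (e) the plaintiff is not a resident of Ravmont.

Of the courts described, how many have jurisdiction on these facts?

The Fenston Regional Court:
  (a) The claim is a property claim, not a tort claim, so one alternative holds. Condition met.
  (b) The amount in controversy is $130,000, which meets the $75,000 floor. And the carve-out is inapplicable — the claim is a property claim, not a consumer claim. Condition met.
  (c) The plaintiff resides in Palmere, which is not Fenston. Satisfied.
  → Jurisdiction lies.
The Ravmont Regional Court:
  (a) The corporate defendant(s) are organised in Ashdora, not Ravmont; the property lies in Palmere, not Ravmont — every alternative fails. Not satisfied.
  (b) Every defendant has filed written consent, so this disjunct is met. Condition met.
  (c) Every defendant has filed written consent, which satisfies one of the alternatives. The exception is not triggered, since the amount in controversy is USD 130,000, above the USD 10,000 ceiling. Met.
  (d) The amount in controversy is $130,000, which meets the USD 50,000 floor, so this disjunct is met. Met.
  (e) The plaintiff resides in Palmere, which is not Ravmont. Met.
  → Not every requirement is met — no jurisdiction.
Courts with jurisdiction: the Fenston Regional Court — 1 in total.

1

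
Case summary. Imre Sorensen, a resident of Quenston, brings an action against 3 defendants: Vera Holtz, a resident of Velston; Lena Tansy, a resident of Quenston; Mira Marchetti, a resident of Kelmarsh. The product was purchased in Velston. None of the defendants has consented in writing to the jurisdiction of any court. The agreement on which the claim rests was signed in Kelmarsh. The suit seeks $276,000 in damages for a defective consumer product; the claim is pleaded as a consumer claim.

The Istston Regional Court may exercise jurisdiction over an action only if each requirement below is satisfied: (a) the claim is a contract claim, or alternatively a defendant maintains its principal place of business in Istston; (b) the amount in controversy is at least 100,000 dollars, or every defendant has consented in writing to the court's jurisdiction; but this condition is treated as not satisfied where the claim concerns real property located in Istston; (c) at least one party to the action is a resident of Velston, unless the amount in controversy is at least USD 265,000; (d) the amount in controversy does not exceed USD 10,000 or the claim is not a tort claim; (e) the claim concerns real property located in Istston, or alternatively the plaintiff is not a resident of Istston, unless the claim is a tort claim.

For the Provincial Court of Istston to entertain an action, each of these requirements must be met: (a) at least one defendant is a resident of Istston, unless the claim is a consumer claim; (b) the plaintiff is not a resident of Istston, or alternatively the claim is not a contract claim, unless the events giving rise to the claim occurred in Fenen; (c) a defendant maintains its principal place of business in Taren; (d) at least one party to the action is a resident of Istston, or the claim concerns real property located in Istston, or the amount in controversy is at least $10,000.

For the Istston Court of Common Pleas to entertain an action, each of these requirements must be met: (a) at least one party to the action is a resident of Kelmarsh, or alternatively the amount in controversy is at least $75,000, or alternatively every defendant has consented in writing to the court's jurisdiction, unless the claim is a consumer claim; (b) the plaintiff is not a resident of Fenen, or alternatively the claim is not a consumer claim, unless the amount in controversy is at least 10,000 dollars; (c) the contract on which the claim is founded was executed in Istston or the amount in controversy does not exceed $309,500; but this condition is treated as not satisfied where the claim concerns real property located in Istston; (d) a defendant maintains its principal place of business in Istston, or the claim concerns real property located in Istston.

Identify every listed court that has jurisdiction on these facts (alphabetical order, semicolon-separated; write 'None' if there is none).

The Istston Regional Court:
  (a) The claim is a consumer claim, not a contract claim; no defendant is a corporation — none of the alternatives is met. Not satisfied.
  (b) The amount in controversy is $276,000, which meets the USD 100,000 floor, which satisfies one of the alternatives. The exception is not triggered, since the claim does not concern real property. Satisfied.
  (c) Vera Holtz resides in Velston. Satisfied.
  (d) The claim is a consumer claim, not a tort claim, which satisfies one of the alternatives. Met.
  (e) The plaintiff resides in Quenston, which is not Istston, which satisfies one of the alternatives. Condition met.
  → Not every requirement is met — no jurisdiction.
The Provincial Court of Istston:
  (a) No defendant resides in Istston (they reside in Velston, Quenston, Kelmarsh). The proviso rescues it, though: the claim is a consumer claim. Condition met.
  (b) The plaintiff resides in Quenston, which is not Istston, which satisfies one of the alternatives. Satisfied.
  (c) No defendant is a corporation. Not met.
  (d) The amount in controversy is USD 276,000, which meets the USD 10,000 floor — that alternative is enough. Met.
  → The court lacks jurisdiction.
The Istston Court of Common Pleas:
  (a) Mira Marchetti resides in Kelmarsh — that alternative is enough. Condition met.
  (b) The plaintiff resides in Quenston, which is not Fenen — that alternative is enough. Condition met.
  (c) The amount in controversy is USD 276,000, within the 309,500 dollars ceiling — that alternative is enough. The exception is not triggered, since the claim does not concern real property. Satisfied.
  (d) No defendant is a corporation; the claim does not concern real property — none of the alternatives is met. Not satisfied.
  → Not every requirement is met — no jurisdiction.

None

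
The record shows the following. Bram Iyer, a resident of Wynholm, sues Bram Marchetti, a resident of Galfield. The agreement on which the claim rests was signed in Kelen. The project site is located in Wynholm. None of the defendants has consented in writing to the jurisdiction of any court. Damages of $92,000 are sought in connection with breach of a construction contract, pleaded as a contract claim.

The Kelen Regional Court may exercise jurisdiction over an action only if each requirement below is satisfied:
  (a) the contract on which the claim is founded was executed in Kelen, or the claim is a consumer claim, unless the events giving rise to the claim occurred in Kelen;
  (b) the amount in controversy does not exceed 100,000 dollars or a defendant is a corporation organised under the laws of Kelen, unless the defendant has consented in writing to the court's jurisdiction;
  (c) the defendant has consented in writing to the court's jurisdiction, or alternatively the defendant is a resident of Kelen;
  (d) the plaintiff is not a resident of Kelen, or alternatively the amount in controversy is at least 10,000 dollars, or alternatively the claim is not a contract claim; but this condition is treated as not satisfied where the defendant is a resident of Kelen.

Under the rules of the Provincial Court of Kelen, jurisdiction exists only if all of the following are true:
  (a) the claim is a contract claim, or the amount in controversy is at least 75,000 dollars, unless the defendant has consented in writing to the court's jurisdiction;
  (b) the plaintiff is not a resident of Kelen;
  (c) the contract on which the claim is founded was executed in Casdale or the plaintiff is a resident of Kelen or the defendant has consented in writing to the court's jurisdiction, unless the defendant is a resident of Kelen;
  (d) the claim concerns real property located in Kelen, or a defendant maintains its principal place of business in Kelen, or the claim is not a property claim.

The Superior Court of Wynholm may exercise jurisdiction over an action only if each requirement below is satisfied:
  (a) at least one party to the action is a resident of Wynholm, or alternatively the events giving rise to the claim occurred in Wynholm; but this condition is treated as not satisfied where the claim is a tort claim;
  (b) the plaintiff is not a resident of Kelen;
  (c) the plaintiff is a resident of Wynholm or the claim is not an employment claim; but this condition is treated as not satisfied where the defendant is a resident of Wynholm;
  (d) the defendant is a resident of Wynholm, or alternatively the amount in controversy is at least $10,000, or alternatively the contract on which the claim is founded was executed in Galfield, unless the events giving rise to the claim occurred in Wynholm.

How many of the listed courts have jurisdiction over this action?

The Kelen Regional Court:
  (a) The contract was executed in Kelen, so this disjunct is met. Met.
  (b) The amount in controversy is $92,000, within the $100,000 ceiling, so this disjunct is met. Condition met.
  (c) No such written consent has been filed; the defendant resides in Galfield, not Kelen — none of the alternatives is met. Not satisfied.
  (d) The plaintiff resides in Wynholm, which is not Kelen, so one alternative holds. And the carve-out is inapplicable — the defendant resides in Galfield, not Kelen. Condition met.
  → At least one condition fails; no jurisdiction.
The Provincial Court of Kelen:
  (a) The claim is a contract claim — that alternative is enough. Satisfied.
  (b) The plaintiff resides in Wynholm, which is not Kelen. Satisfied.
  (c) The contract was executed in Kelen, not Casdale; the plaintiff resides in Wynholm, not Kelen; no such written consent has been filed — none of the alternatives is met. And the defendant resides in Galfield, not Kelen, so the proviso does not save it. Fails.
  (d) The claim is a contract claim, not a property claim, which satisfies one of the alternatives. Condition met.
  → Not every requirement is met — no jurisdiction.
The Superior Court of Wynholm:
  (a) Bram Iyer resides in Wynholm, which satisfies one of the alternatives. The exception is not triggered, since the claim is a contract claim, not a tort claim. Satisfied.
  (b) The plaintiff resides in Wynholm, which is not Kelen. Met.
  (c) The plaintiff resides in Wynholm, which satisfies one of the alternatives. The carve-out does not apply: the defendant resides in Galfield, not Wynholm. Condition met.
  (d) The amount in controversy is $92,000, which meets the $10,000 floor, so one alternative holds. Condition met.
  → Every requirement is satisfied — jurisdiction.
Courts with jurisdiction: the Superior Court of Wynholm — 1 in total.

1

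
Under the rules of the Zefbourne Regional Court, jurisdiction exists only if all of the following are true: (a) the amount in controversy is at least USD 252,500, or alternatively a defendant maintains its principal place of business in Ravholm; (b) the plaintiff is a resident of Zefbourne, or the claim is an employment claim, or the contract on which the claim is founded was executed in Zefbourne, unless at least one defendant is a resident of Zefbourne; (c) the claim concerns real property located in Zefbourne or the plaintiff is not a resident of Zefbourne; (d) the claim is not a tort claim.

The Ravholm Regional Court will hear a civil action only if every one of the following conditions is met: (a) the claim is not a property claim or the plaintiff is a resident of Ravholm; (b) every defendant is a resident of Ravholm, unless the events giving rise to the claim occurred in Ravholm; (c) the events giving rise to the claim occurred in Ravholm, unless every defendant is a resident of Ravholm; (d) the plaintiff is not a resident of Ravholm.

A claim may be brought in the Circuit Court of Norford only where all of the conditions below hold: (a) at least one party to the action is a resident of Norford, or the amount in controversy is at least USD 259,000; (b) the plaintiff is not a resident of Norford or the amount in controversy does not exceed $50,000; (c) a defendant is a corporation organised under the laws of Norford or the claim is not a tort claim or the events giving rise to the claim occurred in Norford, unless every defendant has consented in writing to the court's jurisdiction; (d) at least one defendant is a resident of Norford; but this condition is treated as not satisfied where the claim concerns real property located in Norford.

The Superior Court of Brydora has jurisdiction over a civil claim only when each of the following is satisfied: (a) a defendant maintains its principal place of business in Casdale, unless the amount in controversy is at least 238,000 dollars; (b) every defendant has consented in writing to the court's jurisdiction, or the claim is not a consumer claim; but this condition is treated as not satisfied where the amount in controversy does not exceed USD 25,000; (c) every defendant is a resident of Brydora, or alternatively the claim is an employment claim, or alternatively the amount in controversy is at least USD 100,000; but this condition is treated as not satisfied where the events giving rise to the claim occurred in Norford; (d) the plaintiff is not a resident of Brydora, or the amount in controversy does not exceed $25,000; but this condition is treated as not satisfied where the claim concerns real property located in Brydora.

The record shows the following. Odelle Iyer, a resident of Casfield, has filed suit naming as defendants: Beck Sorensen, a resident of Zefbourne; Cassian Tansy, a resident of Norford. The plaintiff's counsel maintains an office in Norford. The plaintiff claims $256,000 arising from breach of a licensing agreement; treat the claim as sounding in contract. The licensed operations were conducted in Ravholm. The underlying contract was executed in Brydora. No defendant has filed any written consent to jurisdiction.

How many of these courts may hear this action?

The Zefbourne Regional Court:
  (a) The amount in controversy is $256,000, which meets the 252,500 dollars floor, which satisfies one of the alternatives. Satisfied.
  (b) The plaintiff resides in Casfield, not Zefbourne; the claim is a contract claim, not an employment claim; the contract was executed in Brydora, not Zefbourne — every alternative fails. But Beck Sorensen resides in Zefbourne, and the 'unless' clause therefore excuses the requirement. Met.
  (c) The plaintiff resides in Casfield, which is not Zefbourne, so one alternative holds. Met.
  (d) The claim is a contract claim, not a tort claim. Met.
  → Every requirement is satisfied — jurisdiction.
The Ravholm Regional Court:
  (a) The claim is a contract claim, not a property claim, so one alternative holds. Condition met.
  (b) The defendants reside as follows — Beck Sorensen in Zefbourne, Cassian Tansy in Norford — not all in Ravholm. But the operative events occurred in Ravholm, and the 'unless' clause therefore excuses the requirement. Condition met.
  (c) The operative events occurred in Ravholm. Condition met.
  (d) The plaintiff resides in Casfield, which is not Ravholm. Satisfied.
  → Every requirement is satisfied — jurisdiction.
The Circuit Court of Norford:
  (a) Cassian Tansy resides in Norford, which satisfies one of the alternatives. Met.
  (b) The plaintiff resides in Casfield, which is not Norford, which satisfies one of the alternatives. Met.
  (c) The claim is a contract claim, not a tort claim, so one alternative holds. Satisfied.
  (d) Cassian Tansy resides in Norford. The carve-out does not apply: the claim does not concern real property. Condition met.
  → All conditions met; jurisdiction exists.
The Superior Court of Brydora:
  (a) No defendant is a corporation. However, the amount in controversy is $256,000, which meets the $238,000 floor, so the 'unless' proviso supplies this condition. Condition met.
  (b) The claim is a contract claim, not a consumer claim, so this disjunct is met. The exception is not triggered, since the amount in controversy is USD 256,000, above the $25,000 ceiling. Met.
  (c) The amount in controversy is 256,000 dollars, which meets the USD 100,000 floor, so this disjunct is met. And the carve-out is inapplicable — the operative events occurred in Ravholm, not Norford. Met.
  (d) The plaintiff resides in Casfield, which is not Brydora — that alternative is enough. The carve-out does not apply: the claim does not concern real property. Condition met.
  → Jurisdiction lies.
Courts with jurisdiction: the Zefbourne Regional Court, the Ravholm Regional Court, the Circuit Court of Norford, the Superior Court of Brydora — 4 in total.

4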